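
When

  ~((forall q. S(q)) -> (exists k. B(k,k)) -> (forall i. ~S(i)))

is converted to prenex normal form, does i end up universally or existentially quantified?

existential

Rewrite implications/biconditionals: A → B as ¬A ∨ B.
  ~(~(forall q. S(q)) | ~(exists k. B(k,k)) | (forall i. ~S(i)))
Push ¬ through the quantifiers and connectives to reach negation normal form:
  (forall q. S(q)) & (exists k. B(k,k)) & (exists i. S(i))
All bound variables are already distinct, so no renaming is needed.
Pull the quantifiers to the front (each side's bound variable is not free in the other side):
  forall q. exists k. exists i. (S(q) & B(k,k) & S(i))
The quantifier forall i sits under an odd number of negations (counting the antecedent side of each →), so it flips to exists i.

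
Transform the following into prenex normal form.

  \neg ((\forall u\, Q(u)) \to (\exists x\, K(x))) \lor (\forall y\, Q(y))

First replace A → B with ¬A ∨ B.
  \neg (\neg (\forall u\, Q(u)) \lor (\exists x\, K(x))) \lor (\forall y\, Q(y))
Drive negations inward (¬∀x A ≡ ∃x ¬A, ¬∃x A ≡ ∀x ¬A, De Morgan for ∧/∨):
  (\forall u\, Q(u)) \land (\forall x\, \neg K(x)) \lor (\forall y\, Q(y))
All bound variables are already distinct, so no renaming is needed.
Extract every quantifier outward, since the variables are now distinct and don't occur free across branches:
  \forall u\, \forall x\, \forall y\, (Q(u) \land \neg K(x) \lor Q(y))

\forall u\, \forall x\, \forall y\, (Q(u) \land \neg K(x) \lor Q(y))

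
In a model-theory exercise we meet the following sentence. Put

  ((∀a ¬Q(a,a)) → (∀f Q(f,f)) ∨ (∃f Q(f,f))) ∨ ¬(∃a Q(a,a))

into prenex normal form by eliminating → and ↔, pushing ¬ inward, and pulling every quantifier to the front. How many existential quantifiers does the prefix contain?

Rewrite implications/biconditionals: A → B as ¬A ∨ B.
  ¬(∀a ¬Q(a,a)) ∨ (∀f Q(f,f)) ∨ (∃f Q(f,f)) ∨ ¬(∃a Q(a,a))
Move each ¬ inward, flipping quantifiers it crosses:
  (∃a Q(a,a)) ∨ (∀f Q(f,f)) ∨ (∃f Q(f,f)) ∨ (∀a ¬Q(a,a))
Standardize variables apart so no two quantifiers bind the same name: f↦x, a↦z.
  (∃a Q(a,a)) ∨ (∀f Q(f,f)) ∨ (∃x Q(x,x)) ∨ (∀z ¬Q(z,z))
Finally move all quantifiers to the prefix:
  ∃a ∀f ∃x ∀z (Q(a,a) ∨ Q(f,f) ∨ Q(x,x) ∨ ¬Q(z,z))
The prefix is ∃a ∀f ∃x ∀z: 2 universal, 2 existential.

2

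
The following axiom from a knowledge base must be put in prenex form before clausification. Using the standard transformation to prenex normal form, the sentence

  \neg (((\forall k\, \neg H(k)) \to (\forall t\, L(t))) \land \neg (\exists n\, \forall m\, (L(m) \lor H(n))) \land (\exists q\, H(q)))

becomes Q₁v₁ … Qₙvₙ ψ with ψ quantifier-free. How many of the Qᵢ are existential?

2

First replace A → B with ¬A ∨ B.
  \neg ((\neg (\forall k\, \neg H(k)) \lor (\forall t\, L(t))) \land \neg (\exists n\, \forall m\, (L(m) \lor H(n))) \land (\exists q\, H(q)))
Move each ¬ inward, flipping quantifiers it crosses:
  (\forall k\, \neg H(k)) \land (\exists t\, \neg L(t)) \lor (\exists n\, \forall m\, (L(m) \lor H(n))) \lor (\forall q\, \neg H(q))
Extract every quantifier outward, since the variables are now distinct and don't occur free across branches:
  \forall k\, \exists t\, \exists n\, \forall m\, \forall q\, (\neg H(k) \land \neg L(t) \lor L(m) \lor H(n) \lor \neg H(q))
The prefix is \forall k \exists t \exists n \forall m \forall q: 3 universal, 2 existential.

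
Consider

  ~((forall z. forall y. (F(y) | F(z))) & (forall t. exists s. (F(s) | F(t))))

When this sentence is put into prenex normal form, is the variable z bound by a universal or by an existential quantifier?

Move each ¬ inward, flipping quantifiers it crosses:
  (exists z. exists y. (~F(y) & ~F(z))) | (exists t. forall s. (~F(s) & ~F(t)))
All bound variables are already distinct, so no renaming is needed.
Extract every quantifier outward, since the variables are now distinct and don't occur free across branches:
  exists z. exists y. exists t. forall s. (~F(y) & ~F(z) | ~F(s) & ~F(t))
The quantifier forall z sits under an odd number of negations, so it flips to exists z.

existential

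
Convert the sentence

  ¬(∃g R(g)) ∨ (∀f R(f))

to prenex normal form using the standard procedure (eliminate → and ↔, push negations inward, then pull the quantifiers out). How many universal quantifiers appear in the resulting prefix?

Move each ¬ inward, flipping quantifiers it crosses:
  (∀g ¬R(g)) ∨ (∀f R(f))
All bound variables are already distinct, so no renaming is needed.
Finally move all quantifiers to the prefix:
  ∀g ∀f (¬R(g) ∨ R(f))
The prefix is ∀g ∀f: 2 universal, 0 existential.

2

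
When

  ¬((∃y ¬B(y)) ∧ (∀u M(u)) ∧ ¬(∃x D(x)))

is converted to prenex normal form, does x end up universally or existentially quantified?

existential

Drive negations inward (¬∀x A ≡ ∃x ¬A, ¬∃x A ≡ ∀x ¬A, De Morgan for ∧/∨):
  (∀y B(y)) ∨ (∃u ¬M(u)) ∨ (∃x D(x))
All bound variables are already distinct, so no renaming is needed.
Extract every quantifier outward, since the variables are now distinct and don't occur free across branches:
  ∀y ∃u ∃x (B(y) ∨ ¬M(u) ∨ D(x))
The quantifier ∃x sits under an even number of negations, so it remains existential.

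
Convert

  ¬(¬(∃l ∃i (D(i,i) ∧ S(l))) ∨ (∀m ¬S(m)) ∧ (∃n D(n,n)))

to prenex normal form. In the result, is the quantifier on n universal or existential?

Drive negations inward (¬∀x A ≡ ∃x ¬A, ¬∃x A ≡ ∀x ¬A, De Morgan for ∧/∨):
  (∃l ∃i (D(i,i) ∧ S(l))) ∧ ((∃m S(m)) ∨ (∀n ¬D(n,n)))
All bound variables are already distinct, so no renaming is needed.
Extract every quantifier outward, since the variables are now distinct and don't occur free across branches:
  ∃l ∃i ∃m ∀n (D(i,i) ∧ S(l) ∧ (S(m) ∨ ¬D(n,n)))
The quantifier ∃n sits under an odd number of negations, so it flips to ∀n.

universal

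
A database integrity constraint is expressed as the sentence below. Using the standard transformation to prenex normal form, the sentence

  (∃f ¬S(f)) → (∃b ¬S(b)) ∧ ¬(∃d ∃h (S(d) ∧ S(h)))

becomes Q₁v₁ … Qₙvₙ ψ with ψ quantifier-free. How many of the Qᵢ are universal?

3

Eliminate → and ↔ using ¬ and ∨.
  ¬(∃f ¬S(f)) ∨ (∃b ¬S(b)) ∧ ¬(∃d ∃h (S(d) ∧ S(h)))
Move each ¬ inward, flipping quantifiers it crosses:
  (∀f S(f)) ∨ (∃b ¬S(b)) ∧ (∀d ∀h (¬S(d) ∨ ¬S(h)))
All bound variables are already distinct, so no renaming is needed.
Pull the quantifiers to the front (each side's bound variable is not free in the other side):
  ∀f ∃b ∀d ∀h (S(f) ∨ ¬S(b) ∧ (¬S(d) ∨ ¬S(h)))
The prefix is ∀f ∃b ∀d ∀h: 3 universal, 1 existential.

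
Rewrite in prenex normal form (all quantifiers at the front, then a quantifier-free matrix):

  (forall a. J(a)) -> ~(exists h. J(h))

Rewrite implications/biconditionals: A → B as ¬A ∨ B.
  ~(forall a. J(a)) | ~(exists h. J(h))
Drive negations inward (¬∀x A ≡ ∃x ¬A, ¬∃x A ≡ ∀x ¬A, De Morgan for ∧/∨):
  (exists a. ~J(a)) | (forall h. ~J(h))
All bound variables are already distinct, so no renaming is needed.
Pull the quantifiers to the front (each side's bound variable is not free in the other side):
  exists a. forall h. (~J(a) | ~J(h))

exists a. forall h. (~J(a) | ~J(h))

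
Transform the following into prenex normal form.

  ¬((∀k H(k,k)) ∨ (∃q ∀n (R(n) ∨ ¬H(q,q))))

Move each ¬ inward, flipping quantifiers it crosses:
  (∃k ¬H(k,k)) ∧ (∀q ∃n (¬R(n) ∧ H(q,q)))
Extract every quantifier outward, since the variables are now distinct and don't occur free across branches:
  ∃k ∀q ∃n (¬H(k,k) ∧ ¬R(n) ∧ H(q,q))

∃k ∀q ∃n (¬H(k,k) ∧ ¬R(n) ∧ H(q,q))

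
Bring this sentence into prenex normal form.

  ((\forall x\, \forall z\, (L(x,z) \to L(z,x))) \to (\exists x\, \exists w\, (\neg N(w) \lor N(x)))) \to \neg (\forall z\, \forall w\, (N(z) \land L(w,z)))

\forall x\, \forall z\, \forall p\, \forall w\, \exists t\, \exists s\, ((\neg L(x,z) \lor L(z,x)) \land N(w) \land \neg N(p) \lor \neg N(t) \lor \neg L(s,t))

Rewrite implications/biconditionals: A → B as ¬A ∨ B.
  \neg (\neg (\forall x\, \forall z\, (\neg L(x,z) \lor L(z,x))) \lor (\exists x\, \exists w\, (\neg N(w) \lor N(x)))) \lor \neg (\forall z\, \forall w\, (N(z) \land L(w,z)))
Move each ¬ inward, flipping quantifiers it crosses:
  (\forall x\, \forall z\, (\neg L(x,z) \lor L(z,x))) \land (\forall x\, \forall w\, (N(w) \land \neg N(x))) \lor (\exists z\, \exists w\, (\neg N(z) \lor \neg L(w,z)))
Standardize variables apart so no two quantifiers bind the same name: x↦p, z↦t, w↦s.
  (\forall x\, \forall z\, (\neg L(x,z) \lor L(z,x))) \land (\forall p\, \forall w\, (N(w) \land \neg N(p))) \lor (\exists t\, \exists s\, (\neg N(t) \lor \neg L(s,t)))
Extract every quantifier outward, since the variables are now distinct and don't occur free across branches:
  \forall x\, \forall z\, \forall p\, \forall w\, \exists t\, \exists s\, ((\neg L(x,z) \lor L(z,x)) \land N(w) \land \neg N(p) \lor \neg N(t) \lor \neg L(s,t))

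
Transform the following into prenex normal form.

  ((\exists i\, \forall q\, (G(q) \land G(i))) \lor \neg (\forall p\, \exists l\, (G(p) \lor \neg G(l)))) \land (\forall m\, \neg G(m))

\exists i\, \forall q\, \exists p\, \forall l\, \forall m\, ((G(q) \land G(i) \lor \neg G(p) \land G(l)) \land \neg G(m))

Move each ¬ inward, flipping quantifiers it crosses:
  ((\exists i\, \forall q\, (G(q) \land G(i))) \lor (\exists p\, \forall l\, (\neg G(p) \land G(l)))) \land (\forall m\, \neg G(m))
All bound variables are already distinct, so no renaming is needed.
Extract every quantifier outward, since the variables are now distinct and don't occur free across branches:
  \exists i\, \forall q\, \exists p\, \forall l\, \forall m\, ((G(q) \land G(i) \lor \neg G(p) \land G(l)) \land \neg G(m))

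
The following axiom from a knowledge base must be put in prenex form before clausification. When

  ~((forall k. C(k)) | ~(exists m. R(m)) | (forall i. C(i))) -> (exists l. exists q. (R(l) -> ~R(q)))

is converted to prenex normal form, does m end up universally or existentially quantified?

Eliminate → and ↔ using ¬ and ∨.
  ~~((forall k. C(k)) | ~(exists m. R(m)) | (forall i. C(i))) | (exists l. exists q. (~R(l) | ~R(q)))
Push ¬ through the quantifiers and connectives to reach negation normal form:
  (forall k. C(k)) | (forall m. ~R(m)) | (forall i. C(i)) | (exists l. exists q. (~R(l) | ~R(q)))
Extract every quantifier outward, since the variables are now distinct and don't occur free across branches:
  forall k. forall m. forall i. exists l. exists q. (C(k) | ~R(m) | C(i) | ~R(l) | ~R(q))
The quantifier exists m sits under an odd number of negations (counting the antecedent side of each →), so it flips to forall m.

universal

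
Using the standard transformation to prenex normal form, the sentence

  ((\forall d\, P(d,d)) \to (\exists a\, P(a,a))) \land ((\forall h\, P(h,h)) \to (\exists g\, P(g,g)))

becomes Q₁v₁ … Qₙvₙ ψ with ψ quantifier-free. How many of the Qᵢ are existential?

4

First replace A → B with ¬A ∨ B.
  (\neg (\forall d\, P(d,d)) \lor (\exists a\, P(a,a))) \land (\neg (\forall h\, P(h,h)) \lor (\exists g\, P(g,g)))
Drive negations inward (¬∀x A ≡ ∃x ¬A, ¬∃x A ≡ ∀x ¬A, De Morgan for ∧/∨):
  ((\exists d\, \neg P(d,d)) \lor (\exists a\, P(a,a))) \land ((\exists h\, \neg P(h,h)) \lor (\exists g\, P(g,g)))
Extract every quantifier outward, since the variables are now distinct and don't occur free across branches:
  \exists d\, \exists a\, \exists h\, \exists g\, ((\neg P(d,d) \lor P(a,a)) \land (\neg P(h,h) \lor P(g,g)))
The prefix is \exists d \exists a \exists h \exists g: 0 universal, 4 existential.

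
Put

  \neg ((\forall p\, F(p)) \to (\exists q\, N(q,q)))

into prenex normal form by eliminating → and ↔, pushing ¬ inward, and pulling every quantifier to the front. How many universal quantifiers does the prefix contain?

Eliminate → and ↔ using ¬ and ∨.
  \neg (\neg (\forall p\, F(p)) \lor (\exists q\, N(q,q)))
Move each ¬ inward, flipping quantifiers it crosses:
  (\forall p\, F(p)) \land (\forall q\, \neg N(q,q))
All bound variables are already distinct, so no renaming is needed.
Extract every quantifier outward, since the variables are now distinct and don't occur free across branches:
  \forall p\, \forall q\, (F(p) \land \neg N(q,q))
The prefix is \forall p \forall q: 2 universal, 0 existential.

2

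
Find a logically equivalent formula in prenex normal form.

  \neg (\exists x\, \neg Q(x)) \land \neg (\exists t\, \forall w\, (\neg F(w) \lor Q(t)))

\forall x\, \forall t\, \exists w\, (Q(x) \land F(w) \land \neg Q(t))

Push ¬ through the quantifiers and connectives to reach negation normal form:
  (\forall x\, Q(x)) \land (\forall t\, \exists w\, (F(w) \land \neg Q(t)))
All bound variables are already distinct, so no renaming is needed.
Extract every quantifier outward, since the variables are now distinct and don't occur free across branches:
  \forall x\, \forall t\, \exists w\, (Q(x) \land F(w) \land \neg Q(t))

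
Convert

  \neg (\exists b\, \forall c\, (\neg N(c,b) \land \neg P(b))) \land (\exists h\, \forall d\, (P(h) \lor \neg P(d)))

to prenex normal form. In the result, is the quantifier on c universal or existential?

existential

Move each ¬ inward, flipping quantifiers it crosses:
  (\forall b\, \exists c\, (N(c,b) \lor P(b))) \land (\exists h\, \forall d\, (P(h) \lor \neg P(d)))
Extract every quantifier outward, since the variables are now distinct and don't occur free across branches:
  \forall b\, \exists c\, \exists h\, \forall d\, ((N(c,b) \lor P(b)) \land (P(h) \lor \neg P(d)))
The quantifier \forall c sits under an odd number of negations, so it flips to \exists c.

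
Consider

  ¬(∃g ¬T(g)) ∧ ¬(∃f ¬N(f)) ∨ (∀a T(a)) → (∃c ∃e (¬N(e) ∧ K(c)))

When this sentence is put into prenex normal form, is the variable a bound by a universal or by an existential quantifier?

First replace A → B with ¬A ∨ B.
  ¬(¬(∃g ¬T(g)) ∧ ¬(∃f ¬N(f)) ∨ (∀a T(a))) ∨ (∃c ∃e (¬N(e) ∧ K(c)))
Drive negations inward (¬∀x A ≡ ∃x ¬A, ¬∃x A ≡ ∀x ¬A, De Morgan for ∧/∨):
  ((∃g ¬T(g)) ∨ (∃f ¬N(f))) ∧ (∃a ¬T(a)) ∨ (∃c ∃e (¬N(e) ∧ K(c)))
Extract every quantifier outward, since the variables are now distinct and don't occur free across branches:
  ∃g ∃f ∃a ∃c ∃e ((¬T(g) ∨ ¬N(f)) ∧ ¬T(a) ∨ ¬N(e) ∧ K(c))
The quantifier ∀a sits under an odd number of negations (counting the antecedent side of each →), so it flips to ∃a.

existential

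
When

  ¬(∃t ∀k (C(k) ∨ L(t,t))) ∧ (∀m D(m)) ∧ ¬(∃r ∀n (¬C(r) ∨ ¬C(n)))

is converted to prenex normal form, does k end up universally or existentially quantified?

Push ¬ through the quantifiers and connectives to reach negation normal form:
  (∀t ∃k (¬C(k) ∧ ¬L(t,t))) ∧ (∀m D(m)) ∧ (∀r ∃n (C(r) ∧ C(n)))
All bound variables are already distinct, so no renaming is needed.
Finally move all quantifiers to the prefix:
  ∀t ∃k ∀m ∀r ∃n (¬C(k) ∧ ¬L(t,t) ∧ D(m) ∧ C(r) ∧ C(n))
The quantifier ∀k sits under an odd number of negations, so it flips to ∃k.

existential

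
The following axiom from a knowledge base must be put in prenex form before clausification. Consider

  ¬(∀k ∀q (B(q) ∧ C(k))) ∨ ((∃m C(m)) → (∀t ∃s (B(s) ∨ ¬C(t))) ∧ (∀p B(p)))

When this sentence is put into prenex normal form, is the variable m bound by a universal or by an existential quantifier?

universal

Eliminate → and ↔ using ¬ and ∨.
  ¬(∀k ∀q (B(q) ∧ C(k))) ∨ ¬(∃m C(m)) ∨ (∀t ∃s (B(s) ∨ ¬C(t))) ∧ (∀p B(p))
Push ¬ through the quantifiers and connectives to reach negation normal form:
  (∃k ∃q (¬B(q) ∨ ¬C(k))) ∨ (∀m ¬C(m)) ∨ (∀t ∃s (B(s) ∨ ¬C(t))) ∧ (∀p B(p))
All bound variables are already distinct, so no renaming is needed.
Pull the quantifiers to the front (each side's bound variable is not free in the other side):
  ∃k ∃q ∀m ∀t ∃s ∀p (¬B(q) ∨ ¬C(k) ∨ ¬C(m) ∨ (B(s) ∨ ¬C(t)) ∧ B(p))
The quantifier ∃m sits under an odd number of negations (counting the antecedent side of each →), so it flips to ∀m.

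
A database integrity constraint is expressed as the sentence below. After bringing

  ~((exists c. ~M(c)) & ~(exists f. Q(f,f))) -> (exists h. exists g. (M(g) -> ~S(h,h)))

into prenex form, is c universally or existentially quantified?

existential

First replace A → B with ¬A ∨ B.
  ~~((exists c. ~M(c)) & ~(exists f. Q(f,f))) | (exists h. exists g. (~M(g) | ~S(h,h)))
Move each ¬ inward, flipping quantifiers it crosses:
  (exists c. ~M(c)) & (forall f. ~Q(f,f)) | (exists h. exists g. (~M(g) | ~S(h,h)))
Pull the quantifiers to the front (each side's bound variable is not free in the other side):
  exists c. forall f. exists h. exists g. (~M(c) & ~Q(f,f) | ~M(g) | ~S(h,h))
The quantifier exists c sits under an even number of negations (counting the antecedent side of each →), so it remains existential.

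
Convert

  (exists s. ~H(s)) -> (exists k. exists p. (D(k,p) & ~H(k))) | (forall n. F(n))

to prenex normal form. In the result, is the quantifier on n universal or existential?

Rewrite implications/biconditionals: A → B as ¬A ∨ B.
  ~(exists s. ~H(s)) | (exists k. exists p. (D(k,p) & ~H(k))) | (forall n. F(n))
Push ¬ through the quantifiers and connectives to reach negation normal form:
  (forall s. H(s)) | (exists k. exists p. (D(k,p) & ~H(k))) | (forall n. F(n))
Finally move all quantifiers to the prefix:
  forall s. exists k. exists p. forall n. (H(s) | D(k,p) & ~H(k) | F(n))
The quantifier forall n sits under an even number of negations (counting the antecedent side of each →), so it remains universal.

universal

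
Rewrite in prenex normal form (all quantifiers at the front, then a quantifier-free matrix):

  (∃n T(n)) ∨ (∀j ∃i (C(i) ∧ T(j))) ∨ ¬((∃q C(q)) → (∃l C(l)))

Rewrite implications/biconditionals: A → B as ¬A ∨ B.
  (∃n T(n)) ∨ (∀j ∃i (C(i) ∧ T(j))) ∨ ¬(¬(∃q C(q)) ∨ (∃l C(l)))
Drive negations inward (¬∀x A ≡ ∃x ¬A, ¬∃x A ≡ ∀x ¬A, De Morgan for ∧/∨):
  (∃n T(n)) ∨ (∀j ∃i (C(i) ∧ T(j))) ∨ (∃q C(q)) ∧ (∀l ¬C(l))
Extract every quantifier outward, since the variables are now distinct and don't occur free across branches:
  ∃n ∀j ∃i ∃q ∀l (T(n) ∨ C(i) ∧ T(j) ∨ C(q) ∧ ¬C(l))

∃n ∀j ∃i ∃q ∀l (T(n) ∨ C(i) ∧ T(j) ∨ C(q) ∧ ¬C(l))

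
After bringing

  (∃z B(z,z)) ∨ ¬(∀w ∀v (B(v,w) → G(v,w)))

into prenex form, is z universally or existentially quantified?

existential

Rewrite implications/biconditionals: A → B as ¬A ∨ B.
  (∃z B(z,z)) ∨ ¬(∀w ∀v (¬B(v,w) ∨ G(v,w)))
Push ¬ through the quantifiers and connectives to reach negation normal form:
  (∃z B(z,z)) ∨ (∃w ∃v (B(v,w) ∧ ¬G(v,w)))
Extract every quantifier outward, since the variables are now distinct and don't occur free across branches:
  ∃z ∃w ∃v (B(z,z) ∨ B(v,w) ∧ ¬G(v,w))
The quantifier ∃z sits under an even number of negations (counting the antecedent side of each →), so it remains existential.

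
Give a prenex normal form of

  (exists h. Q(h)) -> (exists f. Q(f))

forall h. exists f. (~Q(h) | Q(f))

First replace A → B with ¬A ∨ B.
  ~(exists h. Q(h)) | (exists f. Q(f))
Drive negations inward (¬∀x A ≡ ∃x ¬A, ¬∃x A ≡ ∀x ¬A, De Morgan for ∧/∨):
  (forall h. ~Q(h)) | (exists f. Q(f))
All bound variables are already distinct, so no renaming is needed.
Pull the quantifiers to the front (each side's bound variable is not free in the other side):
  forall h. exists f. (~Q(h) | Q(f))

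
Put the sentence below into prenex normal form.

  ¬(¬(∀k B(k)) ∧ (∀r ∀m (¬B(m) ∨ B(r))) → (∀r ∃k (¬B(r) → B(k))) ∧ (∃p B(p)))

∃k ∀r ∀m ∃w1 ∀y1 ∀p (¬B(k) ∧ (¬B(m) ∨ B(r)) ∧ (¬B(w1) ∧ ¬B(y1) ∨ ¬B(p)))

Eliminate → and ↔ using ¬ and ∨.
  ¬(¬(¬(∀k B(k)) ∧ (∀r ∀m (¬B(m) ∨ B(r)))) ∨ (∀r ∃k (¬¬B(r) ∨ B(k))) ∧ (∃p B(p)))
Move each ¬ inward, flipping quantifiers it crosses:
  (∃k ¬B(k)) ∧ (∀r ∀m (¬B(m) ∨ B(r))) ∧ ((∃r ∀k (¬B(r) ∧ ¬B(k))) ∨ (∀p ¬B(p)))
Standardize variables apart so no two quantifiers bind the same name: r↦w1, k↦y1.
  (∃k ¬B(k)) ∧ (∀r ∀m (¬B(m) ∨ B(r))) ∧ ((∃w1 ∀y1 (¬B(w1) ∧ ¬B(y1))) ∨ (∀p ¬B(p)))
Finally move all quantifiers to the prefix:
  ∃k ∀r ∀m ∃w1 ∀y1 ∀p (¬B(k) ∧ (¬B(m) ∨ B(r)) ∧ (¬B(w1) ∧ ¬B(y1) ∨ ¬B(p)))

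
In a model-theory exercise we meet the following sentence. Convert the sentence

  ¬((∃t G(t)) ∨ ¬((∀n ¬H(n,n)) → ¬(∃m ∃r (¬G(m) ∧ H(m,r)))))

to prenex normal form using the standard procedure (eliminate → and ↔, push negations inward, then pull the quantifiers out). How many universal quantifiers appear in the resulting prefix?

3

Eliminate → and ↔ using ¬ and ∨.
  ¬((∃t G(t)) ∨ ¬(¬(∀n ¬H(n,n)) ∨ ¬(∃m ∃r (¬G(m) ∧ H(m,r)))))
Drive negations inward (¬∀x A ≡ ∃x ¬A, ¬∃x A ≡ ∀x ¬A, De Morgan for ∧/∨):
  (∀t ¬G(t)) ∧ ((∃n H(n,n)) ∨ (∀m ∀r (G(m) ∨ ¬H(m,r))))
All bound variables are already distinct, so no renaming is needed.
Finally move all quantifiers to the prefix:
  ∀t ∃n ∀m ∀r (¬G(t) ∧ (H(n,n) ∨ G(m) ∨ ¬H(m,r)))
The prefix is ∀t ∃n ∀m ∀r: 3 universal, 1 existential.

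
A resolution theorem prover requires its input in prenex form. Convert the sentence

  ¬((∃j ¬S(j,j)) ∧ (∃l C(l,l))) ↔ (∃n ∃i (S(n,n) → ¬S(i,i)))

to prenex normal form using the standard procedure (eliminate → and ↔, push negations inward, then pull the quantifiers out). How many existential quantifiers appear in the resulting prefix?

4

Rewrite implications/biconditionals: A → B as ¬A ∨ B; A ↔ B as (¬A ∨ B) ∧ (¬B ∨ A).
  (¬¬((∃j ¬S(j,j)) ∧ (∃l C(l,l))) ∨ (∃n ∃i (¬S(n,n) ∨ ¬S(i,i)))) ∧ (¬(∃n ∃i (¬S(n,n) ∨ ¬S(i,i))) ∨ ¬((∃j ¬S(j,j)) ∧ (∃l C(l,l))))
Push ¬ through the quantifiers and connectives to reach negation normal form:
  ((∃j ¬S(j,j)) ∧ (∃l C(l,l)) ∨ (∃n ∃i (¬S(n,n) ∨ ¬S(i,i)))) ∧ ((∀n ∀i (S(n,n) ∧ S(i,i))) ∨ (∀j S(j,j)) ∨ (∀l ¬C(l,l)))
Standardize variables apart so no two quantifiers bind the same name: n↦x, i↦x1, j↦a, l↦s.
  ((∃j ¬S(j,j)) ∧ (∃l C(l,l)) ∨ (∃n ∃i (¬S(n,n) ∨ ¬S(i,i)))) ∧ ((∀x ∀x1 (S(x,x) ∧ S(x1,x1))) ∨ (∀a S(a,a)) ∨ (∀s ¬C(s,s)))
Finally move all quantifiers to the prefix:
  ∃j ∃l ∃n ∃i ∀x ∀x1 ∀a ∀s ((¬S(j,j) ∧ C(l,l) ∨ ¬S(n,n) ∨ ¬S(i,i)) ∧ (S(x,x) ∧ S(x1,x1) ∨ S(a,a) ∨ ¬C(s,s)))
The prefix is ∃j ∃l ∃n ∃i ∀x ∀x1 ∀a ∀s: 4 universal, 4 existential.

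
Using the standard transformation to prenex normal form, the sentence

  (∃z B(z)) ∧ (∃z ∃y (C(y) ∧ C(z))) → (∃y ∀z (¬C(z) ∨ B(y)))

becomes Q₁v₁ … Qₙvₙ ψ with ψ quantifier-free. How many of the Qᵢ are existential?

1

Rewrite implications/biconditionals: A → B as ¬A ∨ B.
  ¬((∃z B(z)) ∧ (∃z ∃y (C(y) ∧ C(z)))) ∨ (∃y ∀z (¬C(z) ∨ B(y)))
Push ¬ through the quantifiers and connectives to reach negation normal form:
  (∀z ¬B(z)) ∨ (∀z ∀y (¬C(y) ∨ ¬C(z))) ∨ (∃y ∀z (¬C(z) ∨ B(y)))
Rename bound variables to avoid capture: z↦b, y↦u1, z↦r.
  (∀z ¬B(z)) ∨ (∀b ∀y (¬C(y) ∨ ¬C(b))) ∨ (∃u1 ∀r (¬C(r) ∨ B(u1)))
Finally move all quantifiers to the prefix:
  ∀z ∀b ∀y ∃u1 ∀r (¬B(z) ∨ ¬C(y) ∨ ¬C(b) ∨ ¬C(r) ∨ B(u1))
The prefix is ∀z ∀b ∀y ∃u1 ∀r: 4 universal, 1 existential.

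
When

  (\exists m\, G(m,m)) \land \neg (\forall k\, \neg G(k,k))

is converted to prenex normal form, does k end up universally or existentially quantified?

Push ¬ through the quantifiers and connectives to reach negation normal form:
  (\exists m\, G(m,m)) \land (\exists k\, G(k,k))
All bound variables are already distinct, so no renaming is needed.
Pull the quantifiers to the front (each side's bound variable is not free in the other side):
  \exists m\, \exists k\, (G(m,m) \land G(k,k))
The quantifier \forall k sits under an odd number of negations, so it flips to \exists k.

existential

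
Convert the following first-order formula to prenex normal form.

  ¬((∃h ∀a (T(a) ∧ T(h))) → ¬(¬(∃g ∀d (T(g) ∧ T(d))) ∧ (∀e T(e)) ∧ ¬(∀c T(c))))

∃h ∀a ∀g ∃d ∀e ∃c (T(a) ∧ T(h) ∧ (¬T(g) ∨ ¬T(d)) ∧ T(e) ∧ ¬T(c))

First replace A → B with ¬A ∨ B.
  ¬(¬(∃h ∀a (T(a) ∧ T(h))) ∨ ¬(¬(∃g ∀d (T(g) ∧ T(d))) ∧ (∀e T(e)) ∧ ¬(∀c T(c))))
Drive negations inward (¬∀x A ≡ ∃x ¬A, ¬∃x A ≡ ∀x ¬A, De Morgan for ∧/∨):
  (∃h ∀a (T(a) ∧ T(h))) ∧ (∀g ∃d (¬T(g) ∨ ¬T(d))) ∧ (∀e T(e)) ∧ (∃c ¬T(c))
All bound variables are already distinct, so no renaming is needed.
Extract every quantifier outward, since the variables are now distinct and don't occur free across branches:
  ∃h ∀a ∀g ∃d ∀e ∃c (T(a) ∧ T(h) ∧ (¬T(g) ∨ ¬T(d)) ∧ T(e) ∧ ¬T(c))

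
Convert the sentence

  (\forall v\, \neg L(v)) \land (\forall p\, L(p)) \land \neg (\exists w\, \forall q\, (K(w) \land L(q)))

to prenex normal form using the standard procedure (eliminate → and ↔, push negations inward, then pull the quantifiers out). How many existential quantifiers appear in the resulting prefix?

Push ¬ through the quantifiers and connectives to reach negation normal form:
  (\forall v\, \neg L(v)) \land (\forall p\, L(p)) \land (\forall w\, \exists q\, (\neg K(w) \lor \neg L(q)))
Finally move all quantifiers to the prefix:
  \forall v\, \forall p\, \forall w\, \exists q\, (\neg L(v) \land L(p) \land (\neg K(w) \lor \neg L(q)))
The prefix is \forall v \forall p \forall w \exists q: 3 universal, 1 existential.

1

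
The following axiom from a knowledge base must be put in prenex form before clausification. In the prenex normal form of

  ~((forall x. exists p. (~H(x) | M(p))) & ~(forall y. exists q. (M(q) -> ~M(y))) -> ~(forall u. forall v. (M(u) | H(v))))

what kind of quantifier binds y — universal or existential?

Eliminate → and ↔ using ¬ and ∨.
  ~(~((forall x. exists p. (~H(x) | M(p))) & ~(forall y. exists q. (~M(q) | ~M(y)))) | ~(forall u. forall v. (M(u) | H(v))))
Push ¬ through the quantifiers and connectives to reach negation normal form:
  (forall x. exists p. (~H(x) | M(p))) & (exists y. forall q. (M(q) & M(y))) & (forall u. forall v. (M(u) | H(v)))
Pull the quantifiers to the front (each side's bound variable is not free in the other side):
  forall x. exists p. exists y. forall q. forall u. forall v. ((~H(x) | M(p)) & M(q) & M(y) & (M(u) | H(v)))
The quantifier forall y sits under an odd number of negations (counting the antecedent side of each →), so it flips to exists y.

existential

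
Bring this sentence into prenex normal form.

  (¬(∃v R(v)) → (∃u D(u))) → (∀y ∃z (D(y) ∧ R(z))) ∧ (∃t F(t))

Eliminate → and ↔ using ¬ and ∨.
  ¬(¬¬(∃v R(v)) ∨ (∃u D(u))) ∨ (∀y ∃z (D(y) ∧ R(z))) ∧ (∃t F(t))
Move each ¬ inward, flipping quantifiers it crosses:
  (∀v ¬R(v)) ∧ (∀u ¬D(u)) ∨ (∀y ∃z (D(y) ∧ R(z))) ∧ (∃t F(t))
Extract every quantifier outward, since the variables are now distinct and don't occur free across branches:
  ∀v ∀u ∀y ∃z ∃t (¬R(v) ∧ ¬D(u) ∨ D(y) ∧ R(z) ∧ F(t))

∀v ∀u ∀y ∃z ∃t (¬R(v) ∧ ¬D(u) ∨ D(y) ∧ R(z) ∧ F(t))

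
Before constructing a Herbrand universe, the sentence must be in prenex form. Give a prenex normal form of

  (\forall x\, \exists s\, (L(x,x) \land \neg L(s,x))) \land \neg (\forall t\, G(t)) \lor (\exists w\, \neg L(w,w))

Drive negations inward (¬∀x A ≡ ∃x ¬A, ¬∃x A ≡ ∀x ¬A, De Morgan for ∧/∨):
  (\forall x\, \exists s\, (L(x,x) \land \neg L(s,x))) \land (\exists t\, \neg G(t)) \lor (\exists w\, \neg L(w,w))
All bound variables are already distinct, so no renaming is needed.
Extract every quantifier outward, since the variables are now distinct and don't occur free across branches:
  \forall x\, \exists s\, \exists t\, \exists w\, (L(x,x) \land \neg L(s,x) \land \neg G(t) \lor \neg L(w,w))

\forall x\, \exists s\, \exists t\, \exists w\, (L(x,x) \land \neg L(s,x) \land \neg G(t) \lor \neg L(w,w))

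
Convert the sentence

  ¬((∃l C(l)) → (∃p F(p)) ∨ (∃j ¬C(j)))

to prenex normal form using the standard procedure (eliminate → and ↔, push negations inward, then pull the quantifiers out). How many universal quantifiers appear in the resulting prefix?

2

Rewrite implications/biconditionals: A → B as ¬A ∨ B.
  ¬(¬(∃l C(l)) ∨ (∃p F(p)) ∨ (∃j ¬C(j)))
Move each ¬ inward, flipping quantifiers it crosses:
  (∃l C(l)) ∧ (∀p ¬F(p)) ∧ (∀j C(j))
All bound variables are already distinct, so no renaming is needed.
Extract every quantifier outward, since the variables are now distinct and don't occur free across branches:
  ∃l ∀p ∀j (C(l) ∧ ¬F(p) ∧ C(j))
The prefix is ∃l ∀p ∀j: 2 universal, 1 existential.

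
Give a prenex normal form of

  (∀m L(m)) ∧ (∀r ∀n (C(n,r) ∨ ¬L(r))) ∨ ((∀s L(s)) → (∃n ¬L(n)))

Eliminate → and ↔ using ¬ and ∨.
  (∀m L(m)) ∧ (∀r ∀n (C(n,r) ∨ ¬L(r))) ∨ ¬(∀s L(s)) ∨ (∃n ¬L(n))
Move each ¬ inward, flipping quantifiers it crosses:
  (∀m L(m)) ∧ (∀r ∀n (C(n,r) ∨ ¬L(r))) ∨ (∃s ¬L(s)) ∨ (∃n ¬L(n))
Rename bound variables to avoid capture: n↦y1.
  (∀m L(m)) ∧ (∀r ∀n (C(n,r) ∨ ¬L(r))) ∨ (∃s ¬L(s)) ∨ (∃y1 ¬L(y1))
Extract every quantifier outward, since the variables are now distinct and don't occur free across branches:
  ∀m ∀r ∀n ∃s ∃y1 (L(m) ∧ (C(n,r) ∨ ¬L(r)) ∨ ¬L(s) ∨ ¬L(y1))

∀m ∀r ∀n ∃s ∃y1 (L(m) ∧ (C(n,r) ∨ ¬L(r)) ∨ ¬L(s) ∨ ¬L(y1))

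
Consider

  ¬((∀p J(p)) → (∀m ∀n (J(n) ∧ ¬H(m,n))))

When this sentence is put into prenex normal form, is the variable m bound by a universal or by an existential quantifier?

existential

Rewrite implications/biconditionals: A → B as ¬A ∨ B.
  ¬(¬(∀p J(p)) ∨ (∀m ∀n (J(n) ∧ ¬H(m,n))))
Drive negations inward (¬∀x A ≡ ∃x ¬A, ¬∃x A ≡ ∀x ¬A, De Morgan for ∧/∨):
  (∀p J(p)) ∧ (∃m ∃n (¬J(n) ∨ H(m,n)))
All bound variables are already distinct, so no renaming is needed.
Finally move all quantifiers to the prefix:
  ∀p ∃m ∃n (J(p) ∧ (¬J(n) ∨ H(m,n)))
The quantifier ∀m sits under an odd number of negations (counting the antecedent side of each →), so it flips to ∃m.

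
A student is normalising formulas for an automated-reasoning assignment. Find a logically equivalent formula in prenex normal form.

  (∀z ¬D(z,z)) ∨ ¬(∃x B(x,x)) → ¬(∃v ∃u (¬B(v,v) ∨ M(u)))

Rewrite implications/biconditionals: A → B as ¬A ∨ B.
  ¬((∀z ¬D(z,z)) ∨ ¬(∃x B(x,x))) ∨ ¬(∃v ∃u (¬B(v,v) ∨ M(u)))
Drive negations inward (¬∀x A ≡ ∃x ¬A, ¬∃x A ≡ ∀x ¬A, De Morgan for ∧/∨):
  (∃z D(z,z)) ∧ (∃x B(x,x)) ∨ (∀v ∀u (B(v,v) ∧ ¬M(u)))
Finally move all quantifiers to the prefix:
  ∃z ∃x ∀v ∀u (D(z,z) ∧ B(x,x) ∨ B(v,v) ∧ ¬M(u))

∃z ∃x ∀v ∀u (D(z,z) ∧ B(x,x) ∨ B(v,v) ∧ ¬M(u))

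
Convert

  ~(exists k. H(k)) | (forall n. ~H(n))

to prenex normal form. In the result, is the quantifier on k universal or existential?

universal

Drive negations inward (¬∀x A ≡ ∃x ¬A, ¬∃x A ≡ ∀x ¬A, De Morgan for ∧/∨):
  (forall k. ~H(k)) | (forall n. ~H(n))
Finally move all quantifiers to the prefix:
  forall k. forall n. (~H(k) | ~H(n))
The quantifier exists k sits under an odd number of negations, so it flips to forall k.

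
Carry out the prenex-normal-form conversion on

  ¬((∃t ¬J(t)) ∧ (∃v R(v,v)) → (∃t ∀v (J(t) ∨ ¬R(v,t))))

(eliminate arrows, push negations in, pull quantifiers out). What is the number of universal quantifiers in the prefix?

Rewrite implications/biconditionals: A → B as ¬A ∨ B.
  ¬(¬((∃t ¬J(t)) ∧ (∃v R(v,v))) ∨ (∃t ∀v (J(t) ∨ ¬R(v,t))))
Drive negations inward (¬∀x A ≡ ∃x ¬A, ¬∃x A ≡ ∀x ¬A, De Morgan for ∧/∨):
  (∃t ¬J(t)) ∧ (∃v R(v,v)) ∧ (∀t ∃v (¬J(t) ∧ R(v,t)))
Rename bound variables to avoid capture: t↦b, v↦a.
  (∃t ¬J(t)) ∧ (∃v R(v,v)) ∧ (∀b ∃a (¬J(b) ∧ R(a,b)))
Finally move all quantifiers to the prefix:
  ∃t ∃v ∀b ∃a (¬J(t) ∧ R(v,v) ∧ ¬J(b) ∧ R(a,b))
The prefix is ∃t ∃v ∀b ∃a: 1 universal, 3 existential.

1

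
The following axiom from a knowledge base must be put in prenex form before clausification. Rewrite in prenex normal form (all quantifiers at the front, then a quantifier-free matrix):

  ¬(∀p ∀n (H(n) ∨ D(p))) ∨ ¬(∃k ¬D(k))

Push ¬ through the quantifiers and connectives to reach negation normal form:
  (∃p ∃n (¬H(n) ∧ ¬D(p))) ∨ (∀k D(k))
All bound variables are already distinct, so no renaming is needed.
Extract every quantifier outward, since the variables are now distinct and don't occur free across branches:
  ∃p ∃n ∀k (¬H(n) ∧ ¬D(p) ∨ D(k))

∃p ∃n ∀k (¬H(n) ∧ ¬D(p) ∨ D(k))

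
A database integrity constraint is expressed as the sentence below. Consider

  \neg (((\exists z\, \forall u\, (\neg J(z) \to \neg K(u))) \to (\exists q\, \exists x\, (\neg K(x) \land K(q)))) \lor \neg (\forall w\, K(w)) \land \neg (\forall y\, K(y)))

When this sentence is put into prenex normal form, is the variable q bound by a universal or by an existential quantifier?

universal

Rewrite implications/biconditionals: A → B as ¬A ∨ B.
  \neg (\neg (\exists z\, \forall u\, (\neg \neg J(z) \lor \neg K(u))) \lor (\exists q\, \exists x\, (\neg K(x) \land K(q))) \lor \neg (\forall w\, K(w)) \land \neg (\forall y\, K(y)))
Drive negations inward (¬∀x A ≡ ∃x ¬A, ¬∃x A ≡ ∀x ¬A, De Morgan for ∧/∨):
  (\exists z\, \forall u\, (J(z) \lor \neg K(u))) \land (\forall q\, \forall x\, (K(x) \lor \neg K(q))) \land ((\forall w\, K(w)) \lor (\forall y\, K(y)))
Extract every quantifier outward, since the variables are now distinct and don't occur free across branches:
  \exists z\, \forall u\, \forall q\, \forall x\, \forall w\, \forall y\, ((J(z) \lor \neg K(u)) \land (K(x) \lor \neg K(q)) \land (K(w) \lor K(y)))
The quantifier \exists q sits under an odd number of negations (counting the antecedent side of each →), so it flips to \forall q.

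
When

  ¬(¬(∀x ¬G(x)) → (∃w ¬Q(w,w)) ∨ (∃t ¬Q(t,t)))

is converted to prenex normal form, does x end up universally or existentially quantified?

First replace A → B with ¬A ∨ B.
  ¬(¬¬(∀x ¬G(x)) ∨ (∃w ¬Q(w,w)) ∨ (∃t ¬Q(t,t)))
Drive negations inward (¬∀x A ≡ ∃x ¬A, ¬∃x A ≡ ∀x ¬A, De Morgan for ∧/∨):
  (∃x G(x)) ∧ (∀w Q(w,w)) ∧ (∀t Q(t,t))
Pull the quantifiers to the front (each side's bound variable is not free in the other side):
  ∃x ∀w ∀t (G(x) ∧ Q(w,w) ∧ Q(t,t))
The quantifier ∀x sits under an odd number of negations (counting the antecedent side of each →), so it flips to ∃x.

existential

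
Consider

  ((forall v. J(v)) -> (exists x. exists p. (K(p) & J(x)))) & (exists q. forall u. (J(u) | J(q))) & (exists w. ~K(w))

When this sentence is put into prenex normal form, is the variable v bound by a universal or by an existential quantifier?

existential

First replace A → B with ¬A ∨ B.
  (~(forall v. J(v)) | (exists x. exists p. (K(p) & J(x)))) & (exists q. forall u. (J(u) | J(q))) & (exists w. ~K(w))
Drive negations inward (¬∀x A ≡ ∃x ¬A, ¬∃x A ≡ ∀x ¬A, De Morgan for ∧/∨):
  ((exists v. ~J(v)) | (exists x. exists p. (K(p) & J(x)))) & (exists q. forall u. (J(u) | J(q))) & (exists w. ~K(w))
Extract every quantifier outward, since the variables are now distinct and don't occur free across branches:
  exists v. exists x. exists p. exists q. forall u. exists w. ((~J(v) | K(p) & J(x)) & (J(u) | J(q)) & ~K(w))
The quantifier forall v sits under an odd number of negations (counting the antecedent side of each →), so it flips to exists v.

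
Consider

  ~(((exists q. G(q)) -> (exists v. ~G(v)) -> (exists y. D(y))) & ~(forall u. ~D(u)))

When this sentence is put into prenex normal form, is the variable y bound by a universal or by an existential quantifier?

universal

Eliminate → and ↔ using ¬ and ∨.
  ~((~(exists q. G(q)) | ~(exists v. ~G(v)) | (exists y. D(y))) & ~(forall u. ~D(u)))
Move each ¬ inward, flipping quantifiers it crosses:
  (exists q. G(q)) & (exists v. ~G(v)) & (forall y. ~D(y)) | (forall u. ~D(u))
Finally move all quantifiers to the prefix:
  exists q. exists v. forall y. forall u. (G(q) & ~G(v) & ~D(y) | ~D(u))
The quantifier exists y sits under an odd number of negations (counting the antecedent side of each →), so it flips to forall y.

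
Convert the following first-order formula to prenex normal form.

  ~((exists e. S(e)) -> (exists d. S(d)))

exists e. forall d. (S(e) & ~S(d))

Rewrite implications/biconditionals: A → B as ¬A ∨ B.
  ~(~(exists e. S(e)) | (exists d. S(d)))
Drive negations inward (¬∀x A ≡ ∃x ¬A, ¬∃x A ≡ ∀x ¬A, De Morgan for ∧/∨):
  (exists e. S(e)) & (forall d. ~S(d))
Pull the quantifiers to the front (each side's bound variable is not free in the other side):
  exists e. forall d. (S(e) & ~S(d))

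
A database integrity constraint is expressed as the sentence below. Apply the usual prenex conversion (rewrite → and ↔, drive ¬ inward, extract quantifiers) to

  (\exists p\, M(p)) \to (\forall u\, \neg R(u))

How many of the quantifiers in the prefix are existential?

First replace A → B with ¬A ∨ B.
  \neg (\exists p\, M(p)) \lor (\forall u\, \neg R(u))
Move each ¬ inward, flipping quantifiers it crosses:
  (\forall p\, \neg M(p)) \lor (\forall u\, \neg R(u))
All bound variables are already distinct, so no renaming is needed.
Pull the quantifiers to the front (each side's bound variable is not free in the other side):
  \forall p\, \forall u\, (\neg M(p) \lor \neg R(u))
The prefix is \forall p \forall u: 2 universal, 0 existential.

0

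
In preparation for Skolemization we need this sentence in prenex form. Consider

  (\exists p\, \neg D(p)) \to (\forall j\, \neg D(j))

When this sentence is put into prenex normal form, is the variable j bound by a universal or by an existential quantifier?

First replace A → B with ¬A ∨ B.
  \neg (\exists p\, \neg D(p)) \lor (\forall j\, \neg D(j))
Move each ¬ inward, flipping quantifiers it crosses:
  (\forall p\, D(p)) \lor (\forall j\, \neg D(j))
Finally move all quantifiers to the prefix:
  \forall p\, \forall j\, (D(p) \lor \neg D(j))
The quantifier \forall j sits under an even number of negations (counting the antecedent side of each →), so it remains universal.

universal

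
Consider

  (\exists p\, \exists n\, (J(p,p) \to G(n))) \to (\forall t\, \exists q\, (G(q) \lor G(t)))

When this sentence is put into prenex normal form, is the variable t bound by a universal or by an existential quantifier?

universal

Eliminate → and ↔ using ¬ and ∨.
  \neg (\exists p\, \exists n\, (\neg J(p,p) \lor G(n))) \lor (\forall t\, \exists q\, (G(q) \lor G(t)))
Move each ¬ inward, flipping quantifiers it crosses:
  (\forall p\, \forall n\, (J(p,p) \land \neg G(n))) \lor (\forall t\, \exists q\, (G(q) \lor G(t)))
Finally move all quantifiers to the prefix:
  \forall p\, \forall n\, \forall t\, \exists q\, (J(p,p) \land \neg G(n) \lor G(q) \lor G(t))
The quantifier \forall t sits under an even number of negations (counting the antecedent side of each →), so it remains universal.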